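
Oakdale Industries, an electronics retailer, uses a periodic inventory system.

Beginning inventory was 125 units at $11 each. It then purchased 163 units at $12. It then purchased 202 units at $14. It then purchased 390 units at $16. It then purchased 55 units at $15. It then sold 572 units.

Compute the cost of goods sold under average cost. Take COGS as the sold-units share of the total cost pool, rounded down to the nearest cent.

COGS = $8,089.97

Sale 1, sell 572: 572/935 × $13,224.00 → $8,089.97
Ending inventory (cost pool remaining) = $5,134.03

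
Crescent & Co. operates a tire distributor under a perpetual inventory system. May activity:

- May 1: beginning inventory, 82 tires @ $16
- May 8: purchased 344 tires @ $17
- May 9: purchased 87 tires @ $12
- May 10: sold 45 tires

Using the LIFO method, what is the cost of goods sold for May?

May 10, 45 sold [LIFO — newest first]: 45 @ $12 = $540
Ending inventory: 82 @ $16 + 344 @ $17 + 42 @ $12 = $7,664

COGS = $540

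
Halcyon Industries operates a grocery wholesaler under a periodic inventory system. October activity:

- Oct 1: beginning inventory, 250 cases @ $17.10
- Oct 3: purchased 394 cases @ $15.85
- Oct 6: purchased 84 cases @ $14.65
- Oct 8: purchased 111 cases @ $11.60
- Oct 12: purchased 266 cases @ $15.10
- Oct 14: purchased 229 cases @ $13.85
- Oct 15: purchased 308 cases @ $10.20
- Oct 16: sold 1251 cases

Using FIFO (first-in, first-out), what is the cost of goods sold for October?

COGS = $19,076.80

Oct 16, 1251 sold [FIFO — oldest first]: 250 @ $17.10 + 394 @ $15.85 + 84 @ $14.65 + 111 @ $11.60 + 266 @ $15.10 + 146 @ $13.85 = $19,076.80
Ending inventory: 83 @ $13.85 + 308 @ $10.20 = $4,291.15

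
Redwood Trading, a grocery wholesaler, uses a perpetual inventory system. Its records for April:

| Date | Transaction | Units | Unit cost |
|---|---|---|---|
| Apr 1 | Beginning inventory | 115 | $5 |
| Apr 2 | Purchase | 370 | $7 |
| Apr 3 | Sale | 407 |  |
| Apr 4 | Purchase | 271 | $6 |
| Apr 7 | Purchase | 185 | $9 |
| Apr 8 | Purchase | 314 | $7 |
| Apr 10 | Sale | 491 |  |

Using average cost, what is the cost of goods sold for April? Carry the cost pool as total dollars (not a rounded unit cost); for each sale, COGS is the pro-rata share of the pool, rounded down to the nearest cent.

COGS = $6,128.89

After Apr 1: 115 on hand, pool $575.00 (≈ $5.0000 each)
After Apr 2: 485 on hand, pool $3,165.00 (≈ $6.5258 each)
Apr 3, sell 407: 407/485 × $3,165.00 → $2,655.98
After Apr 4: 349 on hand, pool $2,135.02 (≈ $6.1175 each)
After Apr 7: 534 on hand, pool $3,800.02 (≈ $7.1161 each)
After Apr 8: 848 on hand, pool $5,998.02 (≈ $7.0731 each)
Apr 10, sell 491: 491/848 × $5,998.02 → $3,472.91
Total COGS = $2,655.98 + $3,472.91 = $6,128.89
Ending inventory (cost pool remaining) = $2,525.11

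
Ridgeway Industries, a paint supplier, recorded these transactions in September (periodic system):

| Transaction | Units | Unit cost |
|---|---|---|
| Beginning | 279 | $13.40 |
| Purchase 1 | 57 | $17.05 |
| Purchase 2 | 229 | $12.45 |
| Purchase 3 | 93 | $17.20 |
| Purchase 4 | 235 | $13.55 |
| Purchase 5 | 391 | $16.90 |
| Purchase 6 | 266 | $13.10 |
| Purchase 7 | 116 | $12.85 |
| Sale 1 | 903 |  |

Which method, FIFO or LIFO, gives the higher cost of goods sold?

LIFO

FIFO COGS: 279 @ $13.40 + 57 @ $17.05 + 229 @ $12.45 + 93 @ $17.20 + 235 @ $13.55 + 10 @ $16.90 = $12,514.35
LIFO COGS: 116 @ $12.85 + 266 @ $13.10 + 391 @ $16.90 + 130 @ $13.55 = $13,344.60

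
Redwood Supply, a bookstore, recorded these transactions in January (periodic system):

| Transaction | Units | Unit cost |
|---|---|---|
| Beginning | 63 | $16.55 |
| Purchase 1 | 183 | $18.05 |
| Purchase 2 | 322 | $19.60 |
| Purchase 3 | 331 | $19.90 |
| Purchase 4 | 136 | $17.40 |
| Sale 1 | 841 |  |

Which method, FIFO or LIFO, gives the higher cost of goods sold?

FIFO COGS: 63 @ $16.55 + 183 @ $18.05 + 322 @ $19.60 + 273 @ $19.90 = $16,089.70
LIFO COGS: 136 @ $17.40 + 331 @ $19.90 + 322 @ $19.60 + 52 @ $18.05 = $16,203.10

LIFO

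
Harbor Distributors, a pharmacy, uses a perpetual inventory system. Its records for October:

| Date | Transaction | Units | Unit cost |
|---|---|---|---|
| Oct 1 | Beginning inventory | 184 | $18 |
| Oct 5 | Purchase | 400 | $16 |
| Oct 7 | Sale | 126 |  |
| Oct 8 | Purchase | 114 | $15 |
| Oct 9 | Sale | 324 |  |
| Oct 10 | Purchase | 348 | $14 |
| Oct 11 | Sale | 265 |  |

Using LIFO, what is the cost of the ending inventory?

Oct 7, 126 sold [LIFO — newest first]: 126 @ $16 = $2,016
Oct 9, 324 sold [LIFO — newest first]: 114 @ $15 + 210 @ $16 = $5,070
Oct 11, 265 sold [LIFO — newest first]: 265 @ $14 = $3,710
Total COGS = $2,016 + $5,070 + $3,710 = $10,796
Ending inventory: 184 @ $18 + 64 @ $16 + 83 @ $14 = $5,498

Ending inventory = $5,498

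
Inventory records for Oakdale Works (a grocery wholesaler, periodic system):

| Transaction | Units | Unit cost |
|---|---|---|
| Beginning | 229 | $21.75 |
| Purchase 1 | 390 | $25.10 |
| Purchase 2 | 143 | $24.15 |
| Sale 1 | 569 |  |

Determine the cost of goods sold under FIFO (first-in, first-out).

Sale 1 (569) [FIFO — oldest first]: 229 @ $21.75 + 340 @ $25.10 = $13,514.75
Ending inventory: 50 @ $25.10 + 143 @ $24.15 = $4,708.45

COGS = $13,514.75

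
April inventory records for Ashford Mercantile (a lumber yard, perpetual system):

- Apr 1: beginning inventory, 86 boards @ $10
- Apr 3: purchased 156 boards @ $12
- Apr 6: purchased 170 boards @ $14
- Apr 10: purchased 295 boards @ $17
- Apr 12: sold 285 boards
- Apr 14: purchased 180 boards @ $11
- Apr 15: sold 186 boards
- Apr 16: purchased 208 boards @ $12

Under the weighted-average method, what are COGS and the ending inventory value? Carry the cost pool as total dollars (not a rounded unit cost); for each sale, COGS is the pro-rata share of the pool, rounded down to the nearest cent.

COGS = $6,561.69; ending inventory = $8,041.31

After Apr 1: 86 on hand, pool $860.00 (≈ $10.0000 each)
After Apr 3: 242 on hand, pool $2,732.00 (≈ $11.2893 each)
After Apr 6: 412 on hand, pool $5,112.00 (≈ $12.4078 each)
After Apr 10: 707 on hand, pool $10,127.00 (≈ $14.3239 each)
Apr 12, sell 285: 285/707 × $10,127.00 → $4,082.31
After Apr 14: 602 on hand, pool $8,024.69 (≈ $13.3300 each)
Apr 15, sell 186: 186/602 × $8,024.69 → $2,479.38
After Apr 16: 624 on hand, pool $8,041.31 (≈ $12.8867 each)
Total COGS = $4,082.31 + $2,479.38 = $6,561.69
Ending inventory (cost pool remaining) = $8,041.31
Check: goods available $14,603.00 = COGS $6,561.69 + ending $8,041.31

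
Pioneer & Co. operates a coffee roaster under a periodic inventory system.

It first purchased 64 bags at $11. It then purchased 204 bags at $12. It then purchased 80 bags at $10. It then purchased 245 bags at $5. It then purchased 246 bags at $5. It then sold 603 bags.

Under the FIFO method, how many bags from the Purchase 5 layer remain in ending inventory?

236

Sale 1 (603) [FIFO — oldest first]: 64 @ $11 + 204 @ $12 + 80 @ $10 + 245 @ $5 + 10 @ $5 = $5,227
Ending inventory: 236 @ $5 = $1,180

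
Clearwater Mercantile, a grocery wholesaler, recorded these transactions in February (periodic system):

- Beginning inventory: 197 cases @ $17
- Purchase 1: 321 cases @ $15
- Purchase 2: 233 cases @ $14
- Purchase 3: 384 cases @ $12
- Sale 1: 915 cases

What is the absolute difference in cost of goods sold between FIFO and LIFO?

$1,054

FIFO COGS: 197 @ $17 + 321 @ $15 + 233 @ $14 + 164 @ $12 = $13,394
LIFO COGS: 384 @ $12 + 233 @ $14 + 298 @ $15 = $12,340
Difference = |$13,394 − $12,340| = $1,054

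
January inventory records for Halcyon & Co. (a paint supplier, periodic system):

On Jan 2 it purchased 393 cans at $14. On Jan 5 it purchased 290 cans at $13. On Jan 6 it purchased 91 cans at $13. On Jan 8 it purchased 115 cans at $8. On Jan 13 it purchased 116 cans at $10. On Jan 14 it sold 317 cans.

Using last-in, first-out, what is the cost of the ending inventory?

Ending inventory = $9,337

Jan 14, 317 sold [LIFO — newest first]: 116 @ $10 + 115 @ $8 + 86 @ $13 = $3,198
Ending inventory: 393 @ $14 + 290 @ $13 + 5 @ $13 = $9,337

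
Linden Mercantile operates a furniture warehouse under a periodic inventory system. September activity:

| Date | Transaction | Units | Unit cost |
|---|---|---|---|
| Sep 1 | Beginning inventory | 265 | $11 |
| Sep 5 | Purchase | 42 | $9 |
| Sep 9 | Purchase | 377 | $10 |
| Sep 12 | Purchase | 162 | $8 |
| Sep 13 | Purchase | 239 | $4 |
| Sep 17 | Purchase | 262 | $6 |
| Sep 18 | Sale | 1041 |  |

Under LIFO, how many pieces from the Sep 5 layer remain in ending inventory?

Sep 18, 1041 sold [LIFO — newest first]: 262 @ $6 + 239 @ $4 + 162 @ $8 + 377 @ $10 + 1 @ $9 = $7,603
Ending inventory: 265 @ $11 + 41 @ $9 = $3,284

41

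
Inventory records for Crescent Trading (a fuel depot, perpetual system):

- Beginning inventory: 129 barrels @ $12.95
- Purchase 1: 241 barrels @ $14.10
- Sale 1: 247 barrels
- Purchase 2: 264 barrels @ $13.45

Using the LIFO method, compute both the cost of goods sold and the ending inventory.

Sale 1 (247) [LIFO — newest first]: 241 @ $14.10 + 6 @ $12.95 = $3,475.80
Ending inventory: 123 @ $12.95 + 264 @ $13.45 = $5,143.65
Check: goods available $8,619.45 = COGS $3,475.80 + ending $5,143.65

COGS = $3,475.80; ending inventory = $5,143.65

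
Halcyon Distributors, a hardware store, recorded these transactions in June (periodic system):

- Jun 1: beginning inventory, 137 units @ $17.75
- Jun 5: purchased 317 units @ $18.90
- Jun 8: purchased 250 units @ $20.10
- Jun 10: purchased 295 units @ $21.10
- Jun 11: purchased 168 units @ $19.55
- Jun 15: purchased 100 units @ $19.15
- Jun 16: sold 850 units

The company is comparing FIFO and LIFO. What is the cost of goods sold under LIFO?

FIFO COGS: 137 @ $17.75 + 317 @ $18.90 + 250 @ $20.10 + 146 @ $21.10 = $16,528.65
LIFO COGS: 100 @ $19.15 + 168 @ $19.55 + 295 @ $21.10 + 250 @ $20.10 + 37 @ $18.90 = $17,148.20

COGS = $17,148.20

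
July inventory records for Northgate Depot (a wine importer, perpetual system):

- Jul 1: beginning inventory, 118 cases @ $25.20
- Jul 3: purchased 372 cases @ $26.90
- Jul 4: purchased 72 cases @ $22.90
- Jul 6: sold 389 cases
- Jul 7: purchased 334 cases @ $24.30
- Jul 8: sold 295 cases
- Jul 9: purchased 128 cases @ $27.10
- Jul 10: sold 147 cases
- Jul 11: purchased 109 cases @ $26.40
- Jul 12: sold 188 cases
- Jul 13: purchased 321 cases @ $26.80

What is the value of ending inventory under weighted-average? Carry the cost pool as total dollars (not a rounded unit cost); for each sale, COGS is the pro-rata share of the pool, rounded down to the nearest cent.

Ending inventory = $11,563.04

After Jul 1: 118 on hand, pool $2,973.60 (≈ $25.2000 each)
After Jul 3: 490 on hand, pool $12,980.40 (≈ $26.4906 each)
After Jul 4: 562 on hand, pool $14,629.20 (≈ $26.0306 each)
Jul 6, sell 389: 389/562 × $14,629.20 → $10,125.90
After Jul 7: 507 on hand, pool $12,619.50 (≈ $24.8905 each)
Jul 8, sell 295: 295/507 × $12,619.50 → $7,342.70
After Jul 9: 340 on hand, pool $8,745.60 (≈ $25.7224 each)
Jul 10, sell 147: 147/340 × $8,745.60 → $3,781.18
After Jul 11: 302 on hand, pool $7,842.02 (≈ $25.9670 each)
Jul 12, sell 188: 188/302 × $7,842.02 → $4,881.78
After Jul 13: 435 on hand, pool $11,563.04 (≈ $26.5817 each)
Total COGS = $10,125.90 + $7,342.70 + $3,781.18 + $4,881.78 = $26,131.56
Ending inventory (cost pool remaining) = $11,563.04
Check: goods available $37,694.60 = COGS $26,131.56 + ending $11,563.04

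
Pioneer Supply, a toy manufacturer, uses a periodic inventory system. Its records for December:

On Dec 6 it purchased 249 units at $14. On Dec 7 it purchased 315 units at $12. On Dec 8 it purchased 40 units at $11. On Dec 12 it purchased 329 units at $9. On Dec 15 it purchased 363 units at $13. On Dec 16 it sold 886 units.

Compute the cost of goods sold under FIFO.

COGS = $10,244

Dec 16, 886 sold [FIFO — oldest first]: 249 @ $14 + 315 @ $12 + 40 @ $11 + 282 @ $9 = $10,244
Ending inventory: 47 @ $9 + 363 @ $13 = $5,142
Check: goods available $15,386 = COGS $10,244 + ending $5,142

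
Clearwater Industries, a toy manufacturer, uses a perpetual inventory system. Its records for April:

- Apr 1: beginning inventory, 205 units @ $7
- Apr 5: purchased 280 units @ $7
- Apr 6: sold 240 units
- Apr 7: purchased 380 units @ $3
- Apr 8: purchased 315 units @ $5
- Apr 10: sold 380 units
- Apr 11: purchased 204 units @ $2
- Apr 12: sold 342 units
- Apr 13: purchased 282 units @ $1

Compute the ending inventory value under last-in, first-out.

Ending inventory = $2,528

Apr 6, 240 sold [LIFO — newest first]: 240 @ $7 = $1,680
Apr 10, 380 sold [LIFO — newest first]: 315 @ $5 + 65 @ $3 = $1,770
Apr 12, 342 sold [LIFO — newest first]: 204 @ $2 + 138 @ $3 = $822
Total COGS = $1,680 + $1,770 + $822 = $4,272
Ending inventory: 205 @ $7 + 40 @ $7 + 177 @ $3 + 282 @ $1 = $2,528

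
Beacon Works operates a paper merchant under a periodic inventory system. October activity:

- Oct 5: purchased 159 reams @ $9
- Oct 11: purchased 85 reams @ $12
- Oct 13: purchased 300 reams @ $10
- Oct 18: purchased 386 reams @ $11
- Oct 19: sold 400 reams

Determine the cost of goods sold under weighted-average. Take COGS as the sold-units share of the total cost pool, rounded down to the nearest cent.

COGS = $4,170.75

Oct 19, sell 400: 400/930 × $9,697.00 → $4,170.75
Ending inventory (cost pool remaining) = $5,526.25
Check: goods available $9,697.00 = COGS $4,170.75 + ending $5,526.25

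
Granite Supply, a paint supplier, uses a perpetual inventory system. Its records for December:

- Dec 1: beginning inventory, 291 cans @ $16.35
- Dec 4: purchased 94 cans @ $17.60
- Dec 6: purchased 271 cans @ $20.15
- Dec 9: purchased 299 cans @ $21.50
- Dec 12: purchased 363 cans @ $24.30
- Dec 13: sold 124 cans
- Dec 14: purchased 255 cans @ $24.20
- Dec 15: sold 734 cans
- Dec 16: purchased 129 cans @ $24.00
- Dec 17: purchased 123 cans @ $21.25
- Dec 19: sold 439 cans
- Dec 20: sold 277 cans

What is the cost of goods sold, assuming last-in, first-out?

Dec 13, 124 sold [LIFO — newest first]: 124 @ $24.30 = $3,013.20
Dec 15, 734 sold [LIFO — newest first]: 255 @ $24.20 + 239 @ $24.30 + 240 @ $21.50 = $17,138.70
Dec 19, 439 sold [LIFO — newest first]: 123 @ $21.25 + 129 @ $24.00 + 59 @ $21.50 + 128 @ $20.15 = $9,557.45
Dec 20, 277 sold [LIFO — newest first]: 143 @ $20.15 + 94 @ $17.60 + 40 @ $16.35 = $5,189.85
Total COGS = $3,013.20 + $17,138.70 + $9,557.45 + $5,189.85 = $34,899.20
Ending inventory: 251 @ $16.35 = $4,103.85
Check: goods available $39,003.05 = COGS $34,899.20 + ending $4,103.85

COGS = $34,899.20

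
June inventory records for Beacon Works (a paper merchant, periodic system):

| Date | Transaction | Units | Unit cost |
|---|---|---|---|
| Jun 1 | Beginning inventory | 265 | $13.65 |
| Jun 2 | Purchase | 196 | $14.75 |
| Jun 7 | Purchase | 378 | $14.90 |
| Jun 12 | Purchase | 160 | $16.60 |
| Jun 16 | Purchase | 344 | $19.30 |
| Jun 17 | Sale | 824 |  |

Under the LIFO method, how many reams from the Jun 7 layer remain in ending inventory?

Jun 17, 824 sold [LIFO — newest first]: 344 @ $19.30 + 160 @ $16.60 + 320 @ $14.90 = $14,063.20
Ending inventory: 265 @ $13.65 + 196 @ $14.75 + 58 @ $14.90 = $7,372.45

58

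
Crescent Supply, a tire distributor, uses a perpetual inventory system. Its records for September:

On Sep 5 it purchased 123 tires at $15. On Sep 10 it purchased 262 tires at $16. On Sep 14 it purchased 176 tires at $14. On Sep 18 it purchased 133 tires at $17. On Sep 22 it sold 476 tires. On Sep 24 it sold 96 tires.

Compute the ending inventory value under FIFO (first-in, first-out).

Sep 22, 476 sold [FIFO — oldest first]: 123 @ $15 + 262 @ $16 + 91 @ $14 = $7,311
Sep 24, 96 sold [FIFO — oldest first]: 85 @ $14 + 11 @ $17 = $1,377
Total COGS = $7,311 + $1,377 = $8,688
Ending inventory: 122 @ $17 = $2,074

Ending inventory = $2,074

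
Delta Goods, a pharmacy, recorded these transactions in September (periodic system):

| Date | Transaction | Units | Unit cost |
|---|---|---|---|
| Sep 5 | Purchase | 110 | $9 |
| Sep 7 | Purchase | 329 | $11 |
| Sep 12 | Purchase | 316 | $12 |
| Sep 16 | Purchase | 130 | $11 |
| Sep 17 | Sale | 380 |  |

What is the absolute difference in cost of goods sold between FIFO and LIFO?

$470

FIFO COGS: 110 @ $9 + 270 @ $11 = $3,960
LIFO COGS: 130 @ $11 + 250 @ $12 = $4,430
Difference = |$3,960 − $4,430| = $470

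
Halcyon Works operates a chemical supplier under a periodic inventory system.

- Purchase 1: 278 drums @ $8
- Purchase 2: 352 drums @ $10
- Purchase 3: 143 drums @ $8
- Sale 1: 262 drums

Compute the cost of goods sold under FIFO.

Sale 1 (262) [FIFO — oldest first]: 262 @ $8 = $2,096
Ending inventory: 16 @ $8 + 352 @ $10 + 143 @ $8 = $4,792
Check: goods available $6,888 = COGS $2,096 + ending $4,792

COGS = $2,096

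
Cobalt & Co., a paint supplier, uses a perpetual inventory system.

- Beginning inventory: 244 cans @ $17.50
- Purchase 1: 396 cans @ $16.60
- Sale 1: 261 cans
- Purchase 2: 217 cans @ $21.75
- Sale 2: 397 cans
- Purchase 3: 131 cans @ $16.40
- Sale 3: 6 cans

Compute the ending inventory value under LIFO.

Ending inventory = $5,532.50

Sale 1 (261) [LIFO — newest first]: 261 @ $16.60 = $4,332.60
Sale 2 (397) [LIFO — newest first]: 217 @ $21.75 + 135 @ $16.60 + 45 @ $17.50 = $7,748.25
Sale 3 (6) [LIFO — newest first]: 6 @ $16.40 = $98.40
Total COGS = $4,332.60 + $7,748.25 + $98.40 = $12,179.25
Ending inventory: 199 @ $17.50 + 125 @ $16.40 = $5,532.50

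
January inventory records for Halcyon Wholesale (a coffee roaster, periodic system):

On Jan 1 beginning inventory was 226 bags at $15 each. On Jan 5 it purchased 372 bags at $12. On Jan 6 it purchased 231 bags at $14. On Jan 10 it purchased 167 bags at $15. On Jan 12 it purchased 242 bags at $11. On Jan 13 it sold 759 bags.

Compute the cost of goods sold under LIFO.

COGS = $9,829

Jan 13, 759 sold [LIFO — newest first]: 242 @ $11 + 167 @ $15 + 231 @ $14 + 119 @ $12 = $9,829
Ending inventory: 226 @ $15 + 253 @ $12 = $6,426
Check: goods available $16,255 = COGS $9,829 + ending $6,426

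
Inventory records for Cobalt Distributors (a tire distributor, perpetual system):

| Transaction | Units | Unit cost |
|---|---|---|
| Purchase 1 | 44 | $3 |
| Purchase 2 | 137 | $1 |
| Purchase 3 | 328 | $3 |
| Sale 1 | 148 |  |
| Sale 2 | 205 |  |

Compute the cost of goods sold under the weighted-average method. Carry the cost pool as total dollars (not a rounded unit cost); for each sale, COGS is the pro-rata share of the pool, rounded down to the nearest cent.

COGS = $868.97

After Purchase 1: 44 on hand, pool $132.00 (≈ $3.0000 each)
After Purchase 2: 181 on hand, pool $269.00 (≈ $1.4862 each)
After Purchase 3: 509 on hand, pool $1,253.00 (≈ $2.4617 each)
Sale 1, sell 148: 148/509 × $1,253.00 → $364.33
Sale 2, sell 205: 205/361 × $888.67 → $504.64
Total COGS = $364.33 + $504.64 = $868.97
Ending inventory (cost pool remaining) = $384.03
Check: goods available $1,253.00 = COGS $868.97 + ending $384.03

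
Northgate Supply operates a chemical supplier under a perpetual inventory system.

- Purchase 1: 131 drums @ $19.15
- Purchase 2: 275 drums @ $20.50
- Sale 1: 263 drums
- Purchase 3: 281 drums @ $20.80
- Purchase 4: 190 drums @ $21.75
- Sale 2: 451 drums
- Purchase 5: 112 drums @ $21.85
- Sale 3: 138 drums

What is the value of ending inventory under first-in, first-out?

Sale 1 (263) [FIFO — oldest first]: 131 @ $19.15 + 132 @ $20.50 = $5,214.65
Sale 2 (451) [FIFO — oldest first]: 143 @ $20.50 + 281 @ $20.80 + 27 @ $21.75 = $9,363.55
Sale 3 (138) [FIFO — oldest first]: 138 @ $21.75 = $3,001.50
Total COGS = $5,214.65 + $9,363.55 + $3,001.50 = $17,579.70
Ending inventory: 25 @ $21.75 + 112 @ $21.85 = $2,990.95

Ending inventory = $2,990.95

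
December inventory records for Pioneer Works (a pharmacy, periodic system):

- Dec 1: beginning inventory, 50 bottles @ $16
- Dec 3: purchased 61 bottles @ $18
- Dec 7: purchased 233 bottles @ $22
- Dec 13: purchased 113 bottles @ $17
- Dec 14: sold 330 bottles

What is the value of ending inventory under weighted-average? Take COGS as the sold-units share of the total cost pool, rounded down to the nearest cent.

Dec 14, sell 330: 330/457 × $8,945.00 → $6,459.19
Ending inventory (cost pool remaining) = $2,485.81
Check: goods available $8,945.00 = COGS $6,459.19 + ending $2,485.81

Ending inventory = $2,485.81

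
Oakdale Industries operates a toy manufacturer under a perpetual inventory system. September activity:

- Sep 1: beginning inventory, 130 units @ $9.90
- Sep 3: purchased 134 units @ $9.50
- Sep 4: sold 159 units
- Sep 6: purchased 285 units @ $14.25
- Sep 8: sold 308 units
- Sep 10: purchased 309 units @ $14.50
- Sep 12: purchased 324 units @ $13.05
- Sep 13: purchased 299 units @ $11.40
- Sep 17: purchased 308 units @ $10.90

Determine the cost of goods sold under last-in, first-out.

Sep 4, 159 sold [LIFO — newest first]: 134 @ $9.50 + 25 @ $9.90 = $1,520.50
Sep 8, 308 sold [LIFO — newest first]: 285 @ $14.25 + 23 @ $9.90 = $4,288.95
Total COGS = $1,520.50 + $4,288.95 = $5,809.45
Ending inventory: 82 @ $9.90 + 309 @ $14.50 + 324 @ $13.05 + 299 @ $11.40 + 308 @ $10.90 = $16,286.30
Check: goods available $22,095.75 = COGS $5,809.45 + ending $16,286.30

COGS = $5,809.45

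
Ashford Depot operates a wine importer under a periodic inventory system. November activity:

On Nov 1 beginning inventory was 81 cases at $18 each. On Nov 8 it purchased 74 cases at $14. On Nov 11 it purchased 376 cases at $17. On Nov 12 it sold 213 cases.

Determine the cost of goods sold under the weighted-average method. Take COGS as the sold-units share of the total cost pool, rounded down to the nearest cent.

COGS = $3,564.44

Nov 12, sell 213: 213/531 × $8,886.00 → $3,564.44
Ending inventory (cost pool remaining) = $5,321.56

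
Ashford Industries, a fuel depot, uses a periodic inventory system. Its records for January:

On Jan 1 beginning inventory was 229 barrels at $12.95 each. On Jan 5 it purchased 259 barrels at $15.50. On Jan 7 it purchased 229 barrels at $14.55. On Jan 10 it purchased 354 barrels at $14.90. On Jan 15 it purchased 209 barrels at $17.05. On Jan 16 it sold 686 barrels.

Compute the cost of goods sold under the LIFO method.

Jan 16, 686 sold [LIFO — newest first]: 209 @ $17.05 + 354 @ $14.90 + 123 @ $14.55 = $10,627.70
Ending inventory: 229 @ $12.95 + 259 @ $15.50 + 106 @ $14.55 = $8,522.35
Check: goods available $19,150.05 = COGS $10,627.70 + ending $8,522.35

COGS = $10,627.70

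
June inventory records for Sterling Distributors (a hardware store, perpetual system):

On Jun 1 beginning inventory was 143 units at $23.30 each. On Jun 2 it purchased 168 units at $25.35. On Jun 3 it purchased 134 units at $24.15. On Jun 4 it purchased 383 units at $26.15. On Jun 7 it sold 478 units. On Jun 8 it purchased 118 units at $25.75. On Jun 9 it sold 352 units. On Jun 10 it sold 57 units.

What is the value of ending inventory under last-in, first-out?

Ending inventory = $1,374.70

Jun 7, 478 sold [LIFO — newest first]: 383 @ $26.15 + 95 @ $24.15 = $12,309.70
Jun 9, 352 sold [LIFO — newest first]: 118 @ $25.75 + 39 @ $24.15 + 168 @ $25.35 + 27 @ $23.30 = $8,868.25
Jun 10, 57 sold [LIFO — newest first]: 57 @ $23.30 = $1,328.10
Total COGS = $12,309.70 + $8,868.25 + $1,328.10 = $22,506.05
Ending inventory: 59 @ $23.30 = $1,374.70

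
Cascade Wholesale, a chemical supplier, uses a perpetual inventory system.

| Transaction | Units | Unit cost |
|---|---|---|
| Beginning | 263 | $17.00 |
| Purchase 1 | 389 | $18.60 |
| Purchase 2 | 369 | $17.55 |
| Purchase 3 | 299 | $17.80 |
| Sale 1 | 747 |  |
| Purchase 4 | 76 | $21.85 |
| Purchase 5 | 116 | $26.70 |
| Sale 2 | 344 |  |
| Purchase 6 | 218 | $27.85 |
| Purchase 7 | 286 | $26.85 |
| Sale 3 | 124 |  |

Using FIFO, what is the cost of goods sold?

Sale 1 (747) [FIFO — oldest first]: 263 @ $17.00 + 389 @ $18.60 + 95 @ $17.55 = $13,373.65
Sale 2 (344) [FIFO — oldest first]: 274 @ $17.55 + 70 @ $17.80 = $6,054.70
Sale 3 (124) [FIFO — oldest first]: 124 @ $17.80 = $2,207.20
Total COGS = $13,373.65 + $6,054.70 + $2,207.20 = $21,635.55
Ending inventory: 105 @ $17.80 + 76 @ $21.85 + 116 @ $26.70 + 218 @ $27.85 + 286 @ $26.85 = $20,377.20
Check: goods available $42,012.75 = COGS $21,635.55 + ending $20,377.20

COGS = $21,635.55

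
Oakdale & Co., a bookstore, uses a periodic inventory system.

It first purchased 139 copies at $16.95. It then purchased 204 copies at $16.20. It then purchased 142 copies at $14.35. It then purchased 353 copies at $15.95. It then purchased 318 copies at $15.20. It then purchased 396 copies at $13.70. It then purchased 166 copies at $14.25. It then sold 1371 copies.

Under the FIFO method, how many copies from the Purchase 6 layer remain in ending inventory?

181

Sale 1 (1371) [FIFO — oldest first]: 139 @ $16.95 + 204 @ $16.20 + 142 @ $14.35 + 353 @ $15.95 + 318 @ $15.20 + 215 @ $13.70 = $21,108.00
Ending inventory: 181 @ $13.70 + 166 @ $14.25 = $4,845.20
Check: goods available $25,953.20 = COGS $21,108.00 + ending $4,845.20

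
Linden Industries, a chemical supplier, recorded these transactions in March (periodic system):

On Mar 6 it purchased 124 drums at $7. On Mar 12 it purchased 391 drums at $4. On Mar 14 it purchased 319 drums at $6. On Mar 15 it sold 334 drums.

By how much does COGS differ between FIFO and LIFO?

FIFO COGS: 124 @ $7 + 210 @ $4 = $1,708
LIFO COGS: 319 @ $6 + 15 @ $4 = $1,974
Difference = |$1,708 − $1,974| = $266

$266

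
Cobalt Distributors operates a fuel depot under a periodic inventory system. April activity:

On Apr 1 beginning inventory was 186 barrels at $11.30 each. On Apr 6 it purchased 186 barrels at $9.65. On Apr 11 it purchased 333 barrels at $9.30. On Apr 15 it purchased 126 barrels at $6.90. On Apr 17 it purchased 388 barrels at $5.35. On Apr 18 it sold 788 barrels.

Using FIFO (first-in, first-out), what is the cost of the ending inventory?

Apr 18, 788 sold [FIFO — oldest first]: 186 @ $11.30 + 186 @ $9.65 + 333 @ $9.30 + 83 @ $6.90 = $7,566.30
Ending inventory: 43 @ $6.90 + 388 @ $5.35 = $2,372.50

Ending inventory = $2,372.50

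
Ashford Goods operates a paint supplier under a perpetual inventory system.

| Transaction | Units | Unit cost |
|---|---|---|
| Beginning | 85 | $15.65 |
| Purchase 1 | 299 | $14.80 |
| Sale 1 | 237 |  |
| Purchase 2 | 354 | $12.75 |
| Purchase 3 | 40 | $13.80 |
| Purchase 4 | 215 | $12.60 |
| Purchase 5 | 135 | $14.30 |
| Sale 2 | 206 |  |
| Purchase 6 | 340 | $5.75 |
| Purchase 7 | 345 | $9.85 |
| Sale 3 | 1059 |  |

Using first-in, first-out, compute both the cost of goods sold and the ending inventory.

Sale 1 (237) [FIFO — oldest first]: 85 @ $15.65 + 152 @ $14.80 = $3,579.85
Sale 2 (206) [FIFO — oldest first]: 147 @ $14.80 + 59 @ $12.75 = $2,927.85
Sale 3 (1059) [FIFO — oldest first]: 295 @ $12.75 + 40 @ $13.80 + 215 @ $12.60 + 135 @ $14.30 + 340 @ $5.75 + 34 @ $9.85 = $11,242.65
Total COGS = $3,579.85 + $2,927.85 + $11,242.65 = $17,750.35
Ending inventory: 311 @ $9.85 = $3,063.35
Check: goods available $20,813.70 = COGS $17,750.35 + ending $3,063.35

COGS = $17,750.35; ending inventory = $3,063.35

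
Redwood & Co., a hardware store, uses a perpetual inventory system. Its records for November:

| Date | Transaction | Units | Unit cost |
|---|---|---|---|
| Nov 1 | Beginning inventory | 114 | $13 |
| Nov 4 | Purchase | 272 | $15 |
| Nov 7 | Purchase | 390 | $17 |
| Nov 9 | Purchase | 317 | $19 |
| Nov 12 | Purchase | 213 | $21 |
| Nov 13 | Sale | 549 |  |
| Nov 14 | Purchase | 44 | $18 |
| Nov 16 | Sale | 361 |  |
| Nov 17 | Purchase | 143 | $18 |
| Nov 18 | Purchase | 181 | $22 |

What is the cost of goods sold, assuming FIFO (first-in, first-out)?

COGS = $14,738

Nov 13, 549 sold [FIFO — oldest first]: 114 @ $13 + 272 @ $15 + 163 @ $17 = $8,333
Nov 16, 361 sold [FIFO — oldest first]: 227 @ $17 + 134 @ $19 = $6,405
Total COGS = $8,333 + $6,405 = $14,738
Ending inventory: 183 @ $19 + 213 @ $21 + 44 @ $18 + 143 @ $18 + 181 @ $22 = $15,298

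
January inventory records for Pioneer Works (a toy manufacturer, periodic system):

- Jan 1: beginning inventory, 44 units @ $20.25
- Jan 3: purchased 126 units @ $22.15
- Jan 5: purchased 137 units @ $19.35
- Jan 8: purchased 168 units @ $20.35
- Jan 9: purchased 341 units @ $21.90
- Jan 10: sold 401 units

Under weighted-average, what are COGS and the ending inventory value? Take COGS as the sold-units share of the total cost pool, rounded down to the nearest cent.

COGS = $8,462.05; ending inventory = $8,757.50

Jan 10, sell 401: 401/816 × $17,219.55 → $8,462.05
Ending inventory (cost pool remaining) = $8,757.50
Check: goods available $17,219.55 = COGS $8,462.05 + ending $8,757.50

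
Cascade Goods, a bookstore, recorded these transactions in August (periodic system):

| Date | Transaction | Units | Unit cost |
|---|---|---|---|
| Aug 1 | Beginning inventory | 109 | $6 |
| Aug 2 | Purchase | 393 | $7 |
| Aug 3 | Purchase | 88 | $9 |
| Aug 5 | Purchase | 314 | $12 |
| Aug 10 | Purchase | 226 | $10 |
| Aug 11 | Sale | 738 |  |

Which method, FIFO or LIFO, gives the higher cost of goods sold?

LIFO

FIFO COGS: 109 @ $6 + 393 @ $7 + 88 @ $9 + 148 @ $12 = $5,973
LIFO COGS: 226 @ $10 + 314 @ $12 + 88 @ $9 + 110 @ $7 = $7,590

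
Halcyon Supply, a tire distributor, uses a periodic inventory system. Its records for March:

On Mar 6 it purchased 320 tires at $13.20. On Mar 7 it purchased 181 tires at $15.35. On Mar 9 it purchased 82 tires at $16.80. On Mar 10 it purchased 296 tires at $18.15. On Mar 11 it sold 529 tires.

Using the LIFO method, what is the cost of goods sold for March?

COGS = $9,067.85

Mar 11, 529 sold [LIFO — newest first]: 296 @ $18.15 + 82 @ $16.80 + 151 @ $15.35 = $9,067.85
Ending inventory: 320 @ $13.20 + 30 @ $15.35 = $4,684.50
Check: goods available $13,752.35 = COGS $9,067.85 + ending $4,684.50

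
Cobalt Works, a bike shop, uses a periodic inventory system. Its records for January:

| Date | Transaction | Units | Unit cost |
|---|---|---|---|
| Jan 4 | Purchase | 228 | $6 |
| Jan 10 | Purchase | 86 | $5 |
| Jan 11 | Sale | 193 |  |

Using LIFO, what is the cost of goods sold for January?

COGS = $1,072

Jan 11, 193 sold [LIFO — newest first]: 86 @ $5 + 107 @ $6 = $1,072
Ending inventory: 121 @ $6 = $726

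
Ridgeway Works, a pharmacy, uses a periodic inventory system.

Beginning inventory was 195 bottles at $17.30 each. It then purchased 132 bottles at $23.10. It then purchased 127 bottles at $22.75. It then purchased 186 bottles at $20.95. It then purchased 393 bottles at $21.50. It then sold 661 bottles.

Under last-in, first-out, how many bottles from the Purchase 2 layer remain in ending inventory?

45

Sale 1 (661) [LIFO — newest first]: 393 @ $21.50 + 186 @ $20.95 + 82 @ $22.75 = $14,211.70
Ending inventory: 195 @ $17.30 + 132 @ $23.10 + 45 @ $22.75 = $7,446.45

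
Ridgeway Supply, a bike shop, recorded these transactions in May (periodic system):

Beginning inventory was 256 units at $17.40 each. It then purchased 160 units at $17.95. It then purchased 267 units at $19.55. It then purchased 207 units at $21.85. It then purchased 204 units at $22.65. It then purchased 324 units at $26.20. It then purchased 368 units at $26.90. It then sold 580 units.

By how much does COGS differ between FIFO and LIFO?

FIFO COGS: 256 @ $17.40 + 160 @ $17.95 + 164 @ $19.55 = $10,532.60
LIFO COGS: 368 @ $26.90 + 212 @ $26.20 = $15,453.60
Difference = |$10,532.60 − $15,453.60| = $4,921.00

$4,921.00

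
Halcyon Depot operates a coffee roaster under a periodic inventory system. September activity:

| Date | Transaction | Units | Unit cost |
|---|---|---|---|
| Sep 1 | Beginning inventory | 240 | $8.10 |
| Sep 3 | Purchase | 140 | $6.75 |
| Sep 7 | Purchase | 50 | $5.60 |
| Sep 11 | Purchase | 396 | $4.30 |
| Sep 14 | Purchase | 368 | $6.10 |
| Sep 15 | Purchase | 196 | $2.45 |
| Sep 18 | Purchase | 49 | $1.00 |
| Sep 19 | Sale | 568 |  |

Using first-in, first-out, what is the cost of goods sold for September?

COGS = $3,762.40

Sep 19, 568 sold [FIFO — oldest first]: 240 @ $8.10 + 140 @ $6.75 + 50 @ $5.60 + 138 @ $4.30 = $3,762.40
Ending inventory: 258 @ $4.30 + 368 @ $6.10 + 196 @ $2.45 + 49 @ $1.00 = $3,883.40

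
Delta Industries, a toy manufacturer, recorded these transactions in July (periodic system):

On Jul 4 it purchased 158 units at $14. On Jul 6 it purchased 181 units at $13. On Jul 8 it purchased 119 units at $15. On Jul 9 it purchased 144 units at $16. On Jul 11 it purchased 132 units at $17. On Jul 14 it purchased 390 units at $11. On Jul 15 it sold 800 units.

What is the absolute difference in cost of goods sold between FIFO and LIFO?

$806

FIFO COGS: 158 @ $14 + 181 @ $13 + 119 @ $15 + 144 @ $16 + 132 @ $17 + 66 @ $11 = $11,624
LIFO COGS: 390 @ $11 + 132 @ $17 + 144 @ $16 + 119 @ $15 + 15 @ $13 = $10,818
Difference = |$11,624 − $10,818| = $806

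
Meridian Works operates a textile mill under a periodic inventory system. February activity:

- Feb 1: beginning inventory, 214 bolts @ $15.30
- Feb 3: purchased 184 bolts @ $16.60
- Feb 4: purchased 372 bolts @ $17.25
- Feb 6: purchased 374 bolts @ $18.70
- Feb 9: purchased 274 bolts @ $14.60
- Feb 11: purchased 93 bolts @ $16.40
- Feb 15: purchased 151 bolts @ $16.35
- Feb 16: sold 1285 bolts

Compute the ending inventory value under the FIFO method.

Ending inventory = $5,935.85

Feb 16, 1285 sold [FIFO — oldest first]: 214 @ $15.30 + 184 @ $16.60 + 372 @ $17.25 + 374 @ $18.70 + 141 @ $14.60 = $21,798.00
Ending inventory: 133 @ $14.60 + 93 @ $16.40 + 151 @ $16.35 = $5,935.85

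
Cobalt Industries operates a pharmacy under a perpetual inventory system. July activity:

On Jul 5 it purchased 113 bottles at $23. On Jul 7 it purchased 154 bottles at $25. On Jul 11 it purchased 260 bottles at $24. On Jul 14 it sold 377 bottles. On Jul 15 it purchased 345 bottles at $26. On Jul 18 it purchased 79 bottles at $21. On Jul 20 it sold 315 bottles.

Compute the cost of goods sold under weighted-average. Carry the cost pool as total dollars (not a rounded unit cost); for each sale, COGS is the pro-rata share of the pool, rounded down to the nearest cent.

After Jul 5: 113 on hand, pool $2,599.00 (≈ $23.0000 each)
After Jul 7: 267 on hand, pool $6,449.00 (≈ $24.1536 each)
After Jul 11: 527 on hand, pool $12,689.00 (≈ $24.0778 each)
Jul 14, sell 377: 377/527 × $12,689.00 → $9,077.33
After Jul 15: 495 on hand, pool $12,581.67 (≈ $25.4175 each)
After Jul 18: 574 on hand, pool $14,240.67 (≈ $24.8095 each)
Jul 20, sell 315: 315/574 × $14,240.67 → $7,815.00
Total COGS = $9,077.33 + $7,815.00 = $16,892.33
Ending inventory (cost pool remaining) = $6,425.67

COGS = $16,892.33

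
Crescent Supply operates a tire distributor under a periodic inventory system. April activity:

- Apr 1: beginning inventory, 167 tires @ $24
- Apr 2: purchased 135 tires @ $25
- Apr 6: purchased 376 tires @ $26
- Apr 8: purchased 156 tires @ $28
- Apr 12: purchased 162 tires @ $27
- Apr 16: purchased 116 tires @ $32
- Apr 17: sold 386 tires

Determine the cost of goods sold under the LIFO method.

Apr 17, 386 sold [LIFO — newest first]: 116 @ $32 + 162 @ $27 + 108 @ $28 = $11,110
Ending inventory: 167 @ $24 + 135 @ $25 + 376 @ $26 + 48 @ $28 = $18,503

COGS = $11,110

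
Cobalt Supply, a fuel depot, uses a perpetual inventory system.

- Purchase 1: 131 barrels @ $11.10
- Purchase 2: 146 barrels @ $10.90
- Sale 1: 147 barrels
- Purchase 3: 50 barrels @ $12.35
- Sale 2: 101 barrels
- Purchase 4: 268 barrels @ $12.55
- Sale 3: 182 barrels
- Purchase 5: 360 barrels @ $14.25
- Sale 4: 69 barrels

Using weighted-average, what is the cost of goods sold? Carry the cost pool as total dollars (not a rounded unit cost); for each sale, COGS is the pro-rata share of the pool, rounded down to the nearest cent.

After Purchase 1: 131 on hand, pool $1,454.10 (≈ $11.1000 each)
After Purchase 2: 277 on hand, pool $3,045.50 (≈ $10.9946 each)
Sale 1, sell 147: 147/277 × $3,045.50 → $1,616.20
After Purchase 3: 180 on hand, pool $2,046.80 (≈ $11.3711 each)
Sale 2, sell 101: 101/180 × $2,046.80 → $1,148.48
After Purchase 4: 347 on hand, pool $4,261.72 (≈ $12.2816 each)
Sale 3, sell 182: 182/347 × $4,261.72 → $2,235.25
After Purchase 5: 525 on hand, pool $7,156.47 (≈ $13.6314 each)
Sale 4, sell 69: 69/525 × $7,156.47 → $940.56
Total COGS = $1,616.20 + $1,148.48 + $2,235.25 + $940.56 = $5,940.49
Ending inventory (cost pool remaining) = $6,215.91
Check: goods available $12,156.40 = COGS $5,940.49 + ending $6,215.91

COGS = $5,940.49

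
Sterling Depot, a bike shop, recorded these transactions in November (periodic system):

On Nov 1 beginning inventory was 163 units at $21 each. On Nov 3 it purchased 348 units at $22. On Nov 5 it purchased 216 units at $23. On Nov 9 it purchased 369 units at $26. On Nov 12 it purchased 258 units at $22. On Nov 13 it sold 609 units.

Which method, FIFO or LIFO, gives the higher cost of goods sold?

FIFO COGS: 163 @ $21 + 348 @ $22 + 98 @ $23 = $13,333
LIFO COGS: 258 @ $22 + 351 @ $26 = $14,802

LIFO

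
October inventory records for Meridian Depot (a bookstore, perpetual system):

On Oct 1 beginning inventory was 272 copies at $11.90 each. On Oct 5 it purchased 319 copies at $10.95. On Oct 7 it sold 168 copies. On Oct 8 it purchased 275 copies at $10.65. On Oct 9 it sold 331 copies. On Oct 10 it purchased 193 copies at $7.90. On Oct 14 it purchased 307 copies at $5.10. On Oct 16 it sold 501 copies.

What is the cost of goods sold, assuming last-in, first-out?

COGS = $8,482.90

Oct 7, 168 sold [LIFO — newest first]: 168 @ $10.95 = $1,839.60
Oct 9, 331 sold [LIFO — newest first]: 275 @ $10.65 + 56 @ $10.95 = $3,541.95
Oct 16, 501 sold [LIFO — newest first]: 307 @ $5.10 + 193 @ $7.90 + 1 @ $10.95 = $3,101.35
Total COGS = $1,839.60 + $3,541.95 + $3,101.35 = $8,482.90
Ending inventory: 272 @ $11.90 + 94 @ $10.95 = $4,266.10
Check: goods available $12,749.00 = COGS $8,482.90 + ending $4,266.10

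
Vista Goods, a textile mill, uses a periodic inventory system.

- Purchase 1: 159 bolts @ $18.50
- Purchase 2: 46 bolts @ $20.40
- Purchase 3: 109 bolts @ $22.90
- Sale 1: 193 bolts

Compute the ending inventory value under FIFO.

Sale 1 (193) [FIFO — oldest first]: 159 @ $18.50 + 34 @ $20.40 = $3,635.10
Ending inventory: 12 @ $20.40 + 109 @ $22.90 = $2,740.90
Check: goods available $6,376.00 = COGS $3,635.10 + ending $2,740.90

Ending inventory = $2,740.90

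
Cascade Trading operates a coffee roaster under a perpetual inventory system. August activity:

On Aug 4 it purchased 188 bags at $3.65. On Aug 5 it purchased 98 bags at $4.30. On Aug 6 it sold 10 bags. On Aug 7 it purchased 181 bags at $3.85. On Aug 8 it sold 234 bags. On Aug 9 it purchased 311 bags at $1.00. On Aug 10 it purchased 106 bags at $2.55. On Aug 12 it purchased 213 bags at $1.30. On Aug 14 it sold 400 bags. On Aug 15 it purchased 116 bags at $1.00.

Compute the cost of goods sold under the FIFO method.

COGS = $1,981.45

Aug 6, 10 sold [FIFO — oldest first]: 10 @ $3.65 = $36.50
Aug 8, 234 sold [FIFO — oldest first]: 178 @ $3.65 + 56 @ $4.30 = $890.50
Aug 14, 400 sold [FIFO — oldest first]: 42 @ $4.30 + 181 @ $3.85 + 177 @ $1.00 = $1,054.45
Total COGS = $36.50 + $890.50 + $1,054.45 = $1,981.45
Ending inventory: 134 @ $1.00 + 106 @ $2.55 + 213 @ $1.30 + 116 @ $1.00 = $797.20
Check: goods available $2,778.65 = COGS $1,981.45 + ending $797.20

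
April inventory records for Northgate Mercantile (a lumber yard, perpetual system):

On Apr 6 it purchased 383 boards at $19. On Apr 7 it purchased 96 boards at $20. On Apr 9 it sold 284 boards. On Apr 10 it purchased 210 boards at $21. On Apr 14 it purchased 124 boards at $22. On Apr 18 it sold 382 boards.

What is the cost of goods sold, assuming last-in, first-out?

COGS = $13,542

Apr 9, 284 sold [LIFO — newest first]: 96 @ $20 + 188 @ $19 = $5,492
Apr 18, 382 sold [LIFO — newest first]: 124 @ $22 + 210 @ $21 + 48 @ $19 = $8,050
Total COGS = $5,492 + $8,050 = $13,542
Ending inventory: 147 @ $19 = $2,793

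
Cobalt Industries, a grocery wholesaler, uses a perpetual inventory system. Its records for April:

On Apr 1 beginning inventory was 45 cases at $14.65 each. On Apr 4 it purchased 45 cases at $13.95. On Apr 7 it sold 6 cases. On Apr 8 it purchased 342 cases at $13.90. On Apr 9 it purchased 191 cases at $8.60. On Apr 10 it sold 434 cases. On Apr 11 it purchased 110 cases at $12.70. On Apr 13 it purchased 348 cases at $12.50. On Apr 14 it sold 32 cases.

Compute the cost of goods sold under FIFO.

Apr 7, 6 sold [FIFO — oldest first]: 6 @ $14.65 = $87.90
Apr 10, 434 sold [FIFO — oldest first]: 39 @ $14.65 + 45 @ $13.95 + 342 @ $13.90 + 8 @ $8.60 = $6,021.70
Apr 14, 32 sold [FIFO — oldest first]: 32 @ $8.60 = $275.20
Total COGS = $87.90 + $6,021.70 + $275.20 = $6,384.80
Ending inventory: 151 @ $8.60 + 110 @ $12.70 + 348 @ $12.50 = $7,045.60
Check: goods available $13,430.40 = COGS $6,384.80 + ending $7,045.60

COGS = $6,384.80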